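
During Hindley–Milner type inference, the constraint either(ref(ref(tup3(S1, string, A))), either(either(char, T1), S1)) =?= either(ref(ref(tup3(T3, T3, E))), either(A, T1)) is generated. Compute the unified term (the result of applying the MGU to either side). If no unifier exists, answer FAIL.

either(ref(ref(tup3(string, string, either(char, string)))), either(either(char, string), string))

Decompose either/2: ref(ref(tup3(S1, string, A))) =?= ref(ref(tup3(T3, T3, E))),  either(either(char, T1), S1) =?= either(A, T1).
Decompose ref/1: ref(tup3(S1, string, A)) =?= ref(tup3(T3, T3, E)).
Decompose ref/1: tup3(S1, string, A) =?= tup3(T3, T3, E).
Decompose tup3/3: S1 =?= T3,  string =?= T3,  A =?= E.
Bind S1 := T3; substituting into the one remaining equation that mentions S1 gives: either(either(char, T1), T3) =?= either(A, T1).
Bind T3 := string; substituting into the one remaining equation that mentions T3 gives: either(either(char, T1), string) =?= either(A, T1). Substituting into the earlier binding gives S1 := string.
Bind A := E; substituting into the remaining equation gives: either(either(char, T1), string) =?= either(E, T1).
Decompose either/2: either(char, T1) =?= E,  string =?= T1.
Bind E := either(char, T1); no other remaining equation mentions E. Substituting into the earlier binding gives A := either(char, T1).
Bind T1 := string. Substituting into the earlier bindings gives A := either(char, string), E := either(char, string).
Applying the MGU to either side gives either(ref(ref(tup3(string, string, either(char, string)))), either(either(char, string), string)).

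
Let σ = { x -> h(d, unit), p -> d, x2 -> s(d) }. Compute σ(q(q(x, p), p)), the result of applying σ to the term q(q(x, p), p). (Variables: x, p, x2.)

Replace each occurrence of x with h(d, unit).
Replace each occurrence of p with d.
Result: q(q(h(d, unit), d), d).

q(q(h(d, unit), d), d)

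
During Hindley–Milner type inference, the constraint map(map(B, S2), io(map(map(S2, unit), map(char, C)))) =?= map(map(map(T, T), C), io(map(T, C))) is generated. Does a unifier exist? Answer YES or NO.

NO

Decompose map/2: map(B, S2) =?= map(map(T, T), C),  io(map(map(S2, unit), map(char, C))) =?= io(map(T, C)).
Decompose map/2: B =?= map(T, T),  S2 =?= C.
Bind B := map(T, T); no other remaining equation mentions B.
Bind S2 := C; substituting into the remaining equation gives: io(map(map(C, unit), map(char, C))) =?= io(map(T, C)).
Decompose io/1: map(map(C, unit), map(char, C)) =?= map(T, C).
Decompose map/2: map(C, unit) =?= T,  map(char, C) =?= C.
Bind T := map(C, unit); no other remaining equation mentions T. Substituting into the earlier binding gives B := map(map(C, unit), map(C, unit)).
Occurs check fails: C occurs in map(char, C); the equation C =?= map(char, C) has no finite solution.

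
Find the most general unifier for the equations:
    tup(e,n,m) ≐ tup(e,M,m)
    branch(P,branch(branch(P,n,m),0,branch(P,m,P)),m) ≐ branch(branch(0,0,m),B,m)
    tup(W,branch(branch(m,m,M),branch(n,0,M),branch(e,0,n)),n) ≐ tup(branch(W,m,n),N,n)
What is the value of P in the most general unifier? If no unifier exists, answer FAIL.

FAIL

Decompose tup/3: e ≐ e,  n ≐ M,  m ≐ m.
Delete trivial equation e ≐ e.
Bind M := n; substituting into the one remaining equation that mentions M gives: tup(W,branch(branch(m,m,n),branch(n,0,n),branch(e,0,n)),n) ≐ tup(branch(W,m,n),N,n).
Delete trivial equation m ≐ m.
Decompose branch/3: P ≐ branch(0,0,m),  branch(branch(P,n,m),0,branch(P,m,P)) ≐ B,  m ≐ m.
Bind P := branch(0,0,m); substituting into the one remaining equation that mentions P gives: branch(branch(branch(0,0,m),n,m),0,branch(branch(0,0,m),m,branch(0,0,m))) ≐ B.
Bind B := branch(branch(branch(0,0,m),n,m),0,branch(branch(0,0,m),m,branch(0,0,m))); no other remaining equation mentions B.
Delete trivial equation m ≐ m.
Decompose tup/3: W ≐ branch(W,m,n),  branch(branch(m,m,n),branch(n,0,n),branch(e,0,n)) ≐ N,  n ≐ n.
Occurs check fails: W occurs in branch(W,m,n); the equation W ≐ branch(W,m,n) has no finite solution.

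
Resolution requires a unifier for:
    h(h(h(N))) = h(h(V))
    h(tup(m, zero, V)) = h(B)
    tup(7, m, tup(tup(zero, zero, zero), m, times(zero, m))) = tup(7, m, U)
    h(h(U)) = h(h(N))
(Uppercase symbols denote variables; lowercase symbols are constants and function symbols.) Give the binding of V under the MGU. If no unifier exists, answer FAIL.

h(tup(tup(zero, zero, zero), m, times(zero, m)))

Decompose h/1: h(h(N)) = h(V).
Decompose h/1: h(N) = V.
Bind V := h(N); substituting into the one remaining equation that mentions V gives: h(tup(m, zero, h(N))) = h(B).
Decompose h/1: tup(m, zero, h(N)) = B.
Bind B := tup(m, zero, h(N)); no other remaining equation mentions B.
Decompose tup/3: 7 = 7,  m = m,  tup(tup(zero, zero, zero), m, times(zero, m)) = U.
Delete trivial equation 7 = 7.
Delete trivial equation m = m.
Bind U := tup(tup(zero, zero, zero), m, times(zero, m)); substituting into the remaining equation gives: h(h(tup(tup(zero, zero, zero), m, times(zero, m)))) = h(h(N)).
Decompose h/1: h(tup(tup(zero, zero, zero), m, times(zero, m))) = h(N).
Decompose h/1: tup(tup(zero, zero, zero), m, times(zero, m)) = N.
Bind N := tup(tup(zero, zero, zero), m, times(zero, m)). Substituting into the earlier bindings gives V := h(tup(tup(zero, zero, zero), m, times(zero, m))), B := tup(m, zero, h(tup(tup(zero, zero, zero), m, times(zero, m)))).
MGU = { V ↦ h(tup(tup(zero, zero, zero), m, times(zero, m))), B ↦ tup(m, zero, h(tup(tup(zero, zero, zero), m, times(zero, m)))), U ↦ tup(tup(zero, zero, zero), m, times(zero, m)), N ↦ tup(tup(zero, zero, zero), m, times(zero, m)) }, so V ↦ h(tup(tup(zero, zero, zero), m, times(zero, m))).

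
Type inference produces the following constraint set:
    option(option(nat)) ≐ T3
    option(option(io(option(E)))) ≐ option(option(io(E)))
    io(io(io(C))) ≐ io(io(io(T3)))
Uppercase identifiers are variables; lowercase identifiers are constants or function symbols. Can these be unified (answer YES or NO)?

Bind T3 := option(option(nat)); substituting into the one remaining equation that mentions T3 gives: io(io(io(C))) ≐ io(io(io(option(option(nat))))).
Decompose option/1: option(io(option(E))) ≐ option(io(E)).
Decompose option/1: io(option(E)) ≐ io(E).
Decompose io/1: option(E) ≐ E.
Occurs check fails: E occurs in option(E); the equation E ≐ option(E) has no finite solution.

NO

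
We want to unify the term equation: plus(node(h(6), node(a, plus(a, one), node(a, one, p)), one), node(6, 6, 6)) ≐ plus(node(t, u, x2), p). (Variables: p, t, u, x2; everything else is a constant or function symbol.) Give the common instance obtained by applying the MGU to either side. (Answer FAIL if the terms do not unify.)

plus(node(h(6), node(a, plus(a, one), node(a, one, node(6, 6, 6))), one), node(6, 6, 6))

Decompose plus/2: node(h(6), node(a, plus(a, one), node(a, one, p)), one) ≐ node(t, u, x2),  node(6, 6, 6) ≐ p.
Decompose node/3: h(6) ≐ t,  node(a, plus(a, one), node(a, one, p)) ≐ u,  one ≐ x2.
Bind t := h(6); no other remaining equation mentions t.
Bind u := node(a, plus(a, one), node(a, one, p)); no other remaining equation mentions u.
Bind x2 := one; no other remaining equation mentions x2.
Bind p := node(6, 6, 6). Substituting into the earlier binding gives u := node(a, plus(a, one), node(a, one, node(6, 6, 6))).
Applying the MGU to either side gives plus(node(h(6), node(a, plus(a, one), node(a, one, node(6, 6, 6))), one), node(6, 6, 6)).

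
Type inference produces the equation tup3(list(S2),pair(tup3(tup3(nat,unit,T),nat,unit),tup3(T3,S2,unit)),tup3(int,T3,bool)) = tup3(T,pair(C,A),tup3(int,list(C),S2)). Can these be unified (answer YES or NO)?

Decompose tup3/3: list(S2) = T,  pair(tup3(tup3(nat,unit,T),nat,unit),tup3(T3,S2,unit)) = pair(C,A),  tup3(int,T3,bool) = tup3(int,list(C),S2).
Bind T := list(S2); substituting into the one remaining equation that mentions T gives: pair(tup3(tup3(nat,unit,list(S2)),nat,unit),tup3(T3,S2,unit)) = pair(C,A).
Decompose pair/2: tup3(tup3(nat,unit,list(S2)),nat,unit) = C,  tup3(T3,S2,unit) = A.
Bind C := tup3(tup3(nat,unit,list(S2)),nat,unit); substituting into the one remaining equation that mentions C gives: tup3(int,T3,bool) = tup3(int,list(tup3(tup3(nat,unit,list(S2)),nat,unit)),S2).
Bind A := tup3(T3,S2,unit); no other remaining equation mentions A.
Decompose tup3/3: int = int,  T3 = list(tup3(tup3(nat,unit,list(S2)),nat,unit)),  bool = S2.
Delete trivial equation int = int.
Bind T3 := list(tup3(tup3(nat,unit,list(S2)),nat,unit)); no other remaining equation mentions T3. Substituting into the earlier binding gives A := tup3(list(tup3(tup3(nat,unit,list(S2)),nat,unit)),S2,unit).
Bind S2 := bool. Substituting into the earlier bindings gives T := list(bool), C := tup3(tup3(nat,unit,list(bool)),nat,unit), A := tup3(list(tup3(tup3(nat,unit,list(bool)),nat,unit)),bool,unit), T3 := list(tup3(tup3(nat,unit,list(bool)),nat,unit)).
No equations remain and no clash or occurs-check failure arose, so a unifier exists.

YES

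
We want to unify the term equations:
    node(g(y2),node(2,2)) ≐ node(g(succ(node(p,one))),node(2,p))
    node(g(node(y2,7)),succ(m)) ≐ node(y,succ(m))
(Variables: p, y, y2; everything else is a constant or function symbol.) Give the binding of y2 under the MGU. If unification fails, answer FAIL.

Decompose node/2: g(y2) ≐ g(succ(node(p,one))),  node(2,2) ≐ node(2,p).
Decompose g/1: y2 ≐ succ(node(p,one)).
Bind y2 := succ(node(p,one)); substituting into the one remaining equation that mentions y2 gives: node(g(node(succ(node(p,one)),7)),succ(m)) ≐ node(y,succ(m)).
Decompose node/2: 2 ≐ 2,  2 ≐ p.
Delete trivial equation 2 ≐ 2.
Bind p := 2; substituting into the remaining equation gives: node(g(node(succ(node(2,one)),7)),succ(m)) ≐ node(y,succ(m)). Substituting into the earlier binding gives y2 := succ(node(2,one)).
Decompose node/2: g(node(succ(node(2,one)),7)) ≐ y,  succ(m) ≐ succ(m).
Bind y := g(node(succ(node(2,one)),7)); no other remaining equation mentions y.
Delete trivial equation succ(m) ≐ succ(m).
MGU = { y2 -> succ(node(2,one)), p -> 2, y -> g(node(succ(node(2,one)),7)) }, so y2 -> succ(node(2,one)).

succ(node(2,one))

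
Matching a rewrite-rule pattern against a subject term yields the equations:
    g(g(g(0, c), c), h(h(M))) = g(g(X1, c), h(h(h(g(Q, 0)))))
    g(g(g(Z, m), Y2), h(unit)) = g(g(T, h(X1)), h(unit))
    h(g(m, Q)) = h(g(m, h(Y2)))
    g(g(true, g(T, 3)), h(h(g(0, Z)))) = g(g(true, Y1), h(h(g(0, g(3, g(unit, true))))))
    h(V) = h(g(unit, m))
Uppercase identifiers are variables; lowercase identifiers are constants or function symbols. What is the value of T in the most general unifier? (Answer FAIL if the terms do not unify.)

Decompose g/2: g(g(0, c), c) = g(X1, c),  h(h(M)) = h(h(h(g(Q, 0)))).
Decompose g/2: g(0, c) = X1,  c = c.
Bind X1 := g(0, c); substituting into the one remaining equation that mentions X1 gives: g(g(g(Z, m), Y2), h(unit)) = g(g(T, h(g(0, c))), h(unit)).
Delete trivial equation c = c.
Decompose h/1: h(M) = h(h(g(Q, 0))).
Decompose h/1: M = h(g(Q, 0)).
Bind M := h(g(Q, 0)); no other remaining equation mentions M.
Decompose g/2: g(g(Z, m), Y2) = g(T, h(g(0, c))),  h(unit) = h(unit).
Decompose g/2: g(Z, m) = T,  Y2 = h(g(0, c)).
Bind T := g(Z, m); substituting into the one remaining equation that mentions T gives: g(g(true, g(g(Z, m), 3)), h(h(g(0, Z)))) = g(g(true, Y1), h(h(g(0, g(3, g(unit, true)))))).
Bind Y2 := h(g(0, c)); substituting into the one remaining equation that mentions Y2 gives: h(g(m, Q)) = h(g(m, h(h(g(0, c))))).
Delete trivial equation h(unit) = h(unit).
Decompose h/1: g(m, Q) = g(m, h(h(g(0, c)))).
Decompose g/2: m = m,  Q = h(h(g(0, c))).
Delete trivial equation m = m.
Bind Q := h(h(g(0, c))); no other remaining equation mentions Q. Substituting into the earlier binding gives M := h(g(h(h(g(0, c))), 0)).
Decompose g/2: g(true, g(g(Z, m), 3)) = g(true, Y1),  h(h(g(0, Z))) = h(h(g(0, g(3, g(unit, true))))).
Decompose g/2: true = true,  g(g(Z, m), 3) = Y1.
Delete trivial equation true = true.
Bind Y1 := g(g(Z, m), 3); no other remaining equation mentions Y1.
Decompose h/1: h(g(0, Z)) = h(g(0, g(3, g(unit, true)))).
Decompose h/1: g(0, Z) = g(0, g(3, g(unit, true))).
Decompose g/2: 0 = 0,  Z = g(3, g(unit, true)).
Delete trivial equation 0 = 0.
Bind Z := g(3, g(unit, true)); no other remaining equation mentions Z. Substituting into the earlier bindings gives T := g(g(3, g(unit, true)), m), Y1 := g(g(g(3, g(unit, true)), m), 3).
Decompose h/1: V = g(unit, m).
Bind V := g(unit, m).
MGU = { X1 := g(0, c), M := h(g(h(h(g(0, c))), 0)), T := g(g(3, g(unit, true)), m), Y2 := h(g(0, c)), Q := h(h(g(0, c))), Y1 := g(g(g(3, g(unit, true)), m), 3), Z := g(3, g(unit, true)), V := g(unit, m) }, so T := g(g(3, g(unit, true)), m).

g(g(3, g(unit, true)), m)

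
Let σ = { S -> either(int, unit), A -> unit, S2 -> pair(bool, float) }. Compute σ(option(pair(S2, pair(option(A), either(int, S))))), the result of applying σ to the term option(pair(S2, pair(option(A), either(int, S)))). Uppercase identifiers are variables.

Replace each occurrence of S with either(int, unit).
Replace each occurrence of A with unit.
Replace each occurrence of S2 with pair(bool, float).
Result: option(pair(pair(bool, float), pair(option(unit), either(int, either(int, unit))))).

option(pair(pair(bool, float), pair(option(unit), either(int, either(int, unit)))))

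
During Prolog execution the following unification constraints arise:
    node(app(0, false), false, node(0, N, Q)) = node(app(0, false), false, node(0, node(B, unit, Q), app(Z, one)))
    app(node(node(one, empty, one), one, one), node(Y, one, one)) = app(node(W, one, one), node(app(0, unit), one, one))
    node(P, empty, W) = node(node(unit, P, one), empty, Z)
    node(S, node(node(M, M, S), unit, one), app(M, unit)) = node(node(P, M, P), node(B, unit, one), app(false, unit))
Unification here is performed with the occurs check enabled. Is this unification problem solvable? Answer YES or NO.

NO

Decompose node/3: app(0, false) = app(0, false),  false = false,  node(0, N, Q) = node(0, node(B, unit, Q), app(Z, one)).
Delete trivial equation app(0, false) = app(0, false).
Delete trivial equation false = false.
Decompose node/3: 0 = 0,  N = node(B, unit, Q),  Q = app(Z, one).
Delete trivial equation 0 = 0.
Bind N := node(B, unit, Q); no other remaining equation mentions N.
Bind Q := app(Z, one); no other remaining equation mentions Q. Substituting into the earlier binding gives N := node(B, unit, app(Z, one)).
Decompose app/2: node(node(one, empty, one), one, one) = node(W, one, one),  node(Y, one, one) = node(app(0, unit), one, one).
Decompose node/3: node(one, empty, one) = W,  one = one,  one = one.
Bind W := node(one, empty, one); substituting into the one remaining equation that mentions W gives: node(P, empty, node(one, empty, one)) = node(node(unit, P, one), empty, Z).
Delete trivial equation one = one.
Delete trivial equation one = one.
Decompose node/3: Y = app(0, unit),  one = one,  one = one.
Bind Y := app(0, unit); no other remaining equation mentions Y.
Delete trivial equation one = one.
Delete trivial equation one = one.
Decompose node/3: P = node(unit, P, one),  empty = empty,  node(one, empty, one) = Z.
Occurs check fails: P occurs in node(unit, P, one); the equation P = node(unit, P, one) has no finite solution.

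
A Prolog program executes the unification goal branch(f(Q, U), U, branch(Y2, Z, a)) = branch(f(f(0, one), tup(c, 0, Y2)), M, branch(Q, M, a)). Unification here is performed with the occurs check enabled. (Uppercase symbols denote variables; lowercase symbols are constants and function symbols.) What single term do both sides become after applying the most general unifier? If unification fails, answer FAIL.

branch(f(f(0, one), tup(c, 0, f(0, one))), tup(c, 0, f(0, one)), branch(f(0, one), tup(c, 0, f(0, one)), a))

Decompose branch/3: f(Q, U) = f(f(0, one), tup(c, 0, Y2)),  U = M,  branch(Y2, Z, a) = branch(Q, M, a).
Decompose f/2: Q = f(0, one),  U = tup(c, 0, Y2).
Bind Q := f(0, one); substituting into the one remaining equation that mentions Q gives: branch(Y2, Z, a) = branch(f(0, one), M, a).
Bind U := tup(c, 0, Y2); substituting into the one remaining equation that mentions U gives: tup(c, 0, Y2) = M.
Bind M := tup(c, 0, Y2); substituting into the remaining equation gives: branch(Y2, Z, a) = branch(f(0, one), tup(c, 0, Y2), a).
Decompose branch/3: Y2 = f(0, one),  Z = tup(c, 0, Y2),  a = a.
Bind Y2 := f(0, one); substituting into the one remaining equation that mentions Y2 gives: Z = tup(c, 0, f(0, one)). Substituting into the earlier bindings gives U := tup(c, 0, f(0, one)), M := tup(c, 0, f(0, one)).
Bind Z := tup(c, 0, f(0, one)); no other remaining equation mentions Z.
Delete trivial equation a = a.
Applying the MGU to either side gives branch(f(f(0, one), tup(c, 0, f(0, one))), tup(c, 0, f(0, one)), branch(f(0, one), tup(c, 0, f(0, one)), a)).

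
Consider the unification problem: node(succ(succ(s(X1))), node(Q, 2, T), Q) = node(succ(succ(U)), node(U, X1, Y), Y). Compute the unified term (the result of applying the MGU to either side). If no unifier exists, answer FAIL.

node(succ(succ(s(2))), node(s(2), 2, s(2)), s(2))

Decompose node/3: succ(succ(s(X1))) = succ(succ(U)),  node(Q, 2, T) = node(U, X1, Y),  Q = Y.
Decompose succ/1: succ(s(X1)) = succ(U).
Decompose succ/1: s(X1) = U.
Bind U := s(X1); substituting into the one remaining equation that mentions U gives: node(Q, 2, T) = node(s(X1), X1, Y).
Decompose node/3: Q = s(X1),  2 = X1,  T = Y.
Bind Q := s(X1); substituting into the one remaining equation that mentions Q gives: s(X1) = Y.
Bind X1 := 2; substituting into the one remaining equation that mentions X1 gives: s(2) = Y. Substituting into the earlier bindings gives U := s(2), Q := s(2).
Bind T := Y; no other remaining equation mentions T.
Bind Y := s(2). Substituting into the earlier binding gives T := s(2).
Applying the MGU to either side gives node(succ(succ(s(2))), node(s(2), 2, s(2)), s(2)).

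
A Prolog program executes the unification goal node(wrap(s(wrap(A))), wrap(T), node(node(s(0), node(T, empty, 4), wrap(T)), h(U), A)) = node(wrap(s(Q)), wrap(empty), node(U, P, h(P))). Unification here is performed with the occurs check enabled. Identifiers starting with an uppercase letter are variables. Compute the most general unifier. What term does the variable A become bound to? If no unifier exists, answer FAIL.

h(h(node(s(0), node(empty, empty, 4), wrap(empty))))

Decompose node/3: wrap(s(wrap(A))) = wrap(s(Q)),  wrap(T) = wrap(empty),  node(node(s(0), node(T, empty, 4), wrap(T)), h(U), A) = node(U, P, h(P)).
Decompose wrap/1: s(wrap(A)) = s(Q).
Decompose s/1: wrap(A) = Q.
Bind Q := wrap(A); no other remaining equation mentions Q.
Decompose wrap/1: T = empty.
Bind T := empty; substituting into the remaining equation gives: node(node(s(0), node(empty, empty, 4), wrap(empty)), h(U), A) = node(U, P, h(P)).
Decompose node/3: node(s(0), node(empty, empty, 4), wrap(empty)) = U,  h(U) = P,  A = h(P).
Bind U := node(s(0), node(empty, empty, 4), wrap(empty)); substituting into the one remaining equation that mentions U gives: h(node(s(0), node(empty, empty, 4), wrap(empty))) = P.
Bind P := h(node(s(0), node(empty, empty, 4), wrap(empty))); substituting into the remaining equation gives: A = h(h(node(s(0), node(empty, empty, 4), wrap(empty)))).
Bind A := h(h(node(s(0), node(empty, empty, 4), wrap(empty)))). Substituting into the earlier binding gives Q := wrap(h(h(node(s(0), node(empty, empty, 4), wrap(empty))))).
MGU = { Q = wrap(h(h(node(s(0), node(empty, empty, 4), wrap(empty))))), T = empty, U = node(s(0), node(empty, empty, 4), wrap(empty)), P = h(node(s(0), node(empty, empty, 4), wrap(empty))), A = h(h(node(s(0), node(empty, empty, 4), wrap(empty)))) }, so A = h(h(node(s(0), node(empty, empty, 4), wrap(empty)))).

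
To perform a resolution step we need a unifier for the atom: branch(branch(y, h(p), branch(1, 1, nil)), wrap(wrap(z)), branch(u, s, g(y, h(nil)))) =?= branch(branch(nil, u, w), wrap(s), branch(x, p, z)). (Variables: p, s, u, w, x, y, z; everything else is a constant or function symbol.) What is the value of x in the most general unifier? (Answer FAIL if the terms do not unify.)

Decompose branch/3: branch(y, h(p), branch(1, 1, nil)) =?= branch(nil, u, w),  wrap(wrap(z)) =?= wrap(s),  branch(u, s, g(y, h(nil))) =?= branch(x, p, z).
Decompose branch/3: y =?= nil,  h(p) =?= u,  branch(1, 1, nil) =?= w.
Bind y := nil; substituting into the one remaining equation that mentions y gives: branch(u, s, g(nil, h(nil))) =?= branch(x, p, z).
Bind u := h(p); substituting into the one remaining equation that mentions u gives: branch(h(p), s, g(nil, h(nil))) =?= branch(x, p, z).
Bind w := branch(1, 1, nil); no other remaining equation mentions w.
Decompose wrap/1: wrap(z) =?= s.
Bind s := wrap(z); substituting into the remaining equation gives: branch(h(p), wrap(z), g(nil, h(nil))) =?= branch(x, p, z).
Decompose branch/3: h(p) =?= x,  wrap(z) =?= p,  g(nil, h(nil)) =?= z.
Bind x := h(p); no other remaining equation mentions x.
Bind p := wrap(z); no other remaining equation mentions p. Substituting into the earlier bindings gives u := h(wrap(z)), x := h(wrap(z)).
Bind z := g(nil, h(nil)). Substituting into the earlier bindings gives u := h(wrap(g(nil, h(nil)))), s := wrap(g(nil, h(nil))), x := h(wrap(g(nil, h(nil)))), p := wrap(g(nil, h(nil))).
MGU = { y := nil, u := h(wrap(g(nil, h(nil)))), w := branch(1, 1, nil), s := wrap(g(nil, h(nil))), x := h(wrap(g(nil, h(nil)))), p := wrap(g(nil, h(nil))), z := g(nil, h(nil)) }, so x := h(wrap(g(nil, h(nil)))).

h(wrap(g(nil, h(nil))))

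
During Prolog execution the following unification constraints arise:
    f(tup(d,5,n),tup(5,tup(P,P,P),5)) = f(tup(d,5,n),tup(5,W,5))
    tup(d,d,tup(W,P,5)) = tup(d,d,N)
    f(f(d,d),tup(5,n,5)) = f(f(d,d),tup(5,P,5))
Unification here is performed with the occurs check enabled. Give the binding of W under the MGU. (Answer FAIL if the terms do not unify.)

tup(n,n,n)

Decompose f/2: tup(d,5,n) = tup(d,5,n),  tup(5,tup(P,P,P),5) = tup(5,W,5).
Delete trivial equation tup(d,5,n) = tup(d,5,n).
Decompose tup/3: 5 = 5,  tup(P,P,P) = W,  5 = 5.
Delete trivial equation 5 = 5.
Bind W := tup(P,P,P); substituting into the one remaining equation that mentions W gives: tup(d,d,tup(tup(P,P,P),P,5)) = tup(d,d,N).
Delete trivial equation 5 = 5.
Decompose tup/3: d = d,  d = d,  tup(tup(P,P,P),P,5) = N.
Delete trivial equation d = d.
Delete trivial equation d = d.
Bind N := tup(tup(P,P,P),P,5); no other remaining equation mentions N.
Decompose f/2: f(d,d) = f(d,d),  tup(5,n,5) = tup(5,P,5).
Delete trivial equation f(d,d) = f(d,d).
Decompose tup/3: 5 = 5,  n = P,  5 = 5.
Delete trivial equation 5 = 5.
Bind P := n; no other remaining equation mentions P. Substituting into the earlier bindings gives W := tup(n,n,n), N := tup(tup(n,n,n),n,5).
Delete trivial equation 5 = 5.
MGU = { W ↦ tup(n,n,n), N ↦ tup(tup(n,n,n),n,5), P ↦ n }, so W ↦ tup(n,n,n).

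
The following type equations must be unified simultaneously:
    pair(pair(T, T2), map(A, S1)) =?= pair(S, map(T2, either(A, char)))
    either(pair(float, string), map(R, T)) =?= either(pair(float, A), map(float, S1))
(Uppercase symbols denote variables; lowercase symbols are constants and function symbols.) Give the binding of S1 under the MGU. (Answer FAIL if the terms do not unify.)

Decompose pair/2: pair(T, T2) =?= S,  map(A, S1) =?= map(T2, either(A, char)).
Bind S := pair(T, T2); no other remaining equation mentions S.
Decompose map/2: A =?= T2,  S1 =?= either(A, char).
Bind A := T2; substituting into the remaining equations gives: S1 =?= either(T2, char),  either(pair(float, string), map(R, T)) =?= either(pair(float, T2), map(float, S1)).
Bind S1 := either(T2, char); substituting into the remaining equation gives: either(pair(float, string), map(R, T)) =?= either(pair(float, T2), map(float, either(T2, char))).
Decompose either/2: pair(float, string) =?= pair(float, T2),  map(R, T) =?= map(float, either(T2, char)).
Decompose pair/2: float =?= float,  string =?= T2.
Delete trivial equation float =?= float.
Bind T2 := string; substituting into the remaining equation gives: map(R, T) =?= map(float, either(string, char)). Substituting into the earlier bindings gives S := pair(T, string), A := string, S1 := either(string, char).
Decompose map/2: R =?= float,  T =?= either(string, char).
Bind R := float; no other remaining equation mentions R.
Bind T := either(string, char). Substituting into the earlier binding gives S := pair(either(string, char), string).
MGU = { S ↦ pair(either(string, char), string), A ↦ string, S1 ↦ either(string, char), T2 ↦ string, R ↦ float, T ↦ either(string, char) }, so S1 ↦ either(string, char).

either(string, char)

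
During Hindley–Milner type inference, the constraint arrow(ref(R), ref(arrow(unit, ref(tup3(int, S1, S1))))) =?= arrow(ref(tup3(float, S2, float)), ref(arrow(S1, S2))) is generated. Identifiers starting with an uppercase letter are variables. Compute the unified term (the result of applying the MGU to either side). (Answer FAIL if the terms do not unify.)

Decompose arrow/2: ref(R) =?= ref(tup3(float, S2, float)),  ref(arrow(unit, ref(tup3(int, S1, S1)))) =?= ref(arrow(S1, S2)).
Decompose ref/1: R =?= tup3(float, S2, float).
Bind R := tup3(float, S2, float); no other remaining equation mentions R.
Decompose ref/1: arrow(unit, ref(tup3(int, S1, S1))) =?= arrow(S1, S2).
Decompose arrow/2: unit =?= S1,  ref(tup3(int, S1, S1)) =?= S2.
Bind S1 := unit; substituting into the remaining equation gives: ref(tup3(int, unit, unit)) =?= S2.
Bind S2 := ref(tup3(int, unit, unit)). Substituting into the earlier binding gives R := tup3(float, ref(tup3(int, unit, unit)), float).
Applying the MGU to either side gives arrow(ref(tup3(float, ref(tup3(int, unit, unit)), float)), ref(arrow(unit, ref(tup3(int, unit, unit))))).

arrow(ref(tup3(float, ref(tup3(int, unit, unit)), float)), ref(arrow(unit, ref(tup3(int, unit, unit)))))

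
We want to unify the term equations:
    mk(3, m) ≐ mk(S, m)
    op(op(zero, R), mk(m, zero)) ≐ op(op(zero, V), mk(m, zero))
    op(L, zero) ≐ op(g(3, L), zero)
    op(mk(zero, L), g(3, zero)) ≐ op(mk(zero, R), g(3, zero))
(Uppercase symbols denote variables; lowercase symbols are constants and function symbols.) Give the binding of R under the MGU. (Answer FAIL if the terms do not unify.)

FAIL

Decompose mk/2: 3 ≐ S,  m ≐ m.
Bind S := 3; no other remaining equation mentions S.
Delete trivial equation m ≐ m.
Decompose op/2: op(zero, R) ≐ op(zero, V),  mk(m, zero) ≐ mk(m, zero).
Decompose op/2: zero ≐ zero,  R ≐ V.
Delete trivial equation zero ≐ zero.
Bind R := V; substituting into the one remaining equation that mentions R gives: op(mk(zero, L), g(3, zero)) ≐ op(mk(zero, V), g(3, zero)).
Delete trivial equation mk(m, zero) ≐ mk(m, zero).
Decompose op/2: L ≐ g(3, L),  zero ≐ zero.
Occurs check fails: L occurs in g(3, L); the equation L ≐ g(3, L) has no finite solution.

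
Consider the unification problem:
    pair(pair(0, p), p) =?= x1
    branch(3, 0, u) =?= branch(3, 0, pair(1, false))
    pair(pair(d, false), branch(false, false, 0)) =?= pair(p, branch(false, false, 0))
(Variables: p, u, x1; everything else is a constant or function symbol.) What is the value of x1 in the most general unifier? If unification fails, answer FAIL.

pair(pair(0, pair(d, false)), pair(d, false))

Bind x1 := pair(pair(0, p), p); no other remaining equation mentions x1.
Decompose branch/3: 3 =?= 3,  0 =?= 0,  u =?= pair(1, false).
Delete trivial equation 3 =?= 3.
Delete trivial equation 0 =?= 0.
Bind u := pair(1, false); no other remaining equation mentions u.
Decompose pair/2: pair(d, false) =?= p,  branch(false, false, 0) =?= branch(false, false, 0).
Bind p := pair(d, false); no other remaining equation mentions p. Substituting into the earlier binding gives x1 := pair(pair(0, pair(d, false)), pair(d, false)).
Delete trivial equation branch(false, false, 0) =?= branch(false, false, 0).
MGU = { x1 -> pair(pair(0, pair(d, false)), pair(d, false)), u -> pair(1, false), p -> pair(d, false) }, so x1 -> pair(pair(0, pair(d, false)), pair(d, false)).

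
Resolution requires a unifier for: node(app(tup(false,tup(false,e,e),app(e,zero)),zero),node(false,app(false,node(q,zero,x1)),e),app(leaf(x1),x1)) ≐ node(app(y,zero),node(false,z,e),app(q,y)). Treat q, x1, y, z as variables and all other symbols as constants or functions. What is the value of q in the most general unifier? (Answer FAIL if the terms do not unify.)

leaf(tup(false,tup(false,e,e),app(e,zero)))

Decompose node/3: app(tup(false,tup(false,e,e),app(e,zero)),zero) ≐ app(y,zero),  node(false,app(false,node(q,zero,x1)),e) ≐ node(false,z,e),  app(leaf(x1),x1) ≐ app(q,y).
Decompose app/2: tup(false,tup(false,e,e),app(e,zero)) ≐ y,  zero ≐ zero.
Bind y := tup(false,tup(false,e,e),app(e,zero)); substituting into the one remaining equation that mentions y gives: app(leaf(x1),x1) ≐ app(q,tup(false,tup(false,e,e),app(e,zero))).
Delete trivial equation zero ≐ zero.
Decompose node/3: false ≐ false,  app(false,node(q,zero,x1)) ≐ z,  e ≐ e.
Delete trivial equation false ≐ false.
Bind z := app(false,node(q,zero,x1)); no other remaining equation mentions z.
Delete trivial equation e ≐ e.
Decompose app/2: leaf(x1) ≐ q,  x1 ≐ tup(false,tup(false,e,e),app(e,zero)).
Bind q := leaf(x1); no other remaining equation mentions q. Substituting into the earlier binding gives z := app(false,node(leaf(x1),zero,x1)).
Bind x1 := tup(false,tup(false,e,e),app(e,zero)). Substituting into the earlier bindings gives z := app(false,node(leaf(tup(false,tup(false,e,e),app(e,zero))),zero,tup(false,tup(false,e,e),app(e,zero)))), q := leaf(tup(false,tup(false,e,e),app(e,zero))).
MGU = { y ↦ tup(false,tup(false,e,e),app(e,zero)), z ↦ app(false,node(leaf(tup(false,tup(false,e,e),app(e,zero))),zero,tup(false,tup(false,e,e),app(e,zero)))), q ↦ leaf(tup(false,tup(false,e,e),app(e,zero))), x1 ↦ tup(false,tup(false,e,e),app(e,zero)) }, so q ↦ leaf(tup(false,tup(false,e,e),app(e,zero))).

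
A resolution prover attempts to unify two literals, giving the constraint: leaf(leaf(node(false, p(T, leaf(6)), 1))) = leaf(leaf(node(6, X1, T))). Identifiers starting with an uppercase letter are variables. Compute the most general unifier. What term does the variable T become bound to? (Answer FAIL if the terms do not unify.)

FAIL

Decompose leaf/1: leaf(node(false, p(T, leaf(6)), 1)) = leaf(node(6, X1, T)).
Decompose leaf/1: node(false, p(T, leaf(6)), 1) = node(6, X1, T).
Decompose node/3: false = 6,  p(T, leaf(6)) = X1,  1 = T.
Clash: constants false and 6 differ; no unifier exists.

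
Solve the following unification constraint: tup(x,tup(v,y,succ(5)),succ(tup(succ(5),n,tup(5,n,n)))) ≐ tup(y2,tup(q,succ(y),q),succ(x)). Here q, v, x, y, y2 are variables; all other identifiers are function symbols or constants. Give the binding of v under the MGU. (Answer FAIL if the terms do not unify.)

FAIL

Decompose tup/3: x ≐ y2,  tup(v,y,succ(5)) ≐ tup(q,succ(y),q),  succ(tup(succ(5),n,tup(5,n,n))) ≐ succ(x).
Bind x := y2; substituting into the one remaining equation that mentions x gives: succ(tup(succ(5),n,tup(5,n,n))) ≐ succ(y2).
Decompose tup/3: v ≐ q,  y ≐ succ(y),  succ(5) ≐ q.
Bind v := q; no other remaining equation mentions v.
Occurs check fails: y occurs in succ(y); the equation y ≐ succ(y) has no finite solution.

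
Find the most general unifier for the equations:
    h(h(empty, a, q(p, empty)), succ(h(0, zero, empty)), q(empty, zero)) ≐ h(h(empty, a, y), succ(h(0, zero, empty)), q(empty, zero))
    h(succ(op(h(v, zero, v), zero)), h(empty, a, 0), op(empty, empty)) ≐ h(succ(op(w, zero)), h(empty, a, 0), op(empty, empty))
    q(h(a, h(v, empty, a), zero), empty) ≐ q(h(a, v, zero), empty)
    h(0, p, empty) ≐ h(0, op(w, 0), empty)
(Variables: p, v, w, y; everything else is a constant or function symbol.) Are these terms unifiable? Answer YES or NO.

Decompose h/3: h(empty, a, q(p, empty)) ≐ h(empty, a, y),  succ(h(0, zero, empty)) ≐ succ(h(0, zero, empty)),  q(empty, zero) ≐ q(empty, zero).
Decompose h/3: empty ≐ empty,  a ≐ a,  q(p, empty) ≐ y.
Delete trivial equation empty ≐ empty.
Delete trivial equation a ≐ a.
Bind y := q(p, empty); no other remaining equation mentions y.
Delete trivial equation succ(h(0, zero, empty)) ≐ succ(h(0, zero, empty)).
Delete trivial equation q(empty, zero) ≐ q(empty, zero).
Decompose h/3: succ(op(h(v, zero, v), zero)) ≐ succ(op(w, zero)),  h(empty, a, 0) ≐ h(empty, a, 0),  op(empty, empty) ≐ op(empty, empty).
Decompose succ/1: op(h(v, zero, v), zero) ≐ op(w, zero).
Decompose op/2: h(v, zero, v) ≐ w,  zero ≐ zero.
Bind w := h(v, zero, v); substituting into the one remaining equation that mentions w gives: h(0, p, empty) ≐ h(0, op(h(v, zero, v), 0), empty).
Delete trivial equation zero ≐ zero.
Delete trivial equation h(empty, a, 0) ≐ h(empty, a, 0).
Delete trivial equation op(empty, empty) ≐ op(empty, empty).
Decompose q/2: h(a, h(v, empty, a), zero) ≐ h(a, v, zero),  empty ≐ empty.
Decompose h/3: a ≐ a,  h(v, empty, a) ≐ v,  zero ≐ zero.
Delete trivial equation a ≐ a.
Occurs check fails: v occurs in h(v, empty, a); the equation v ≐ h(v, empty, a) has no finite solution.

NO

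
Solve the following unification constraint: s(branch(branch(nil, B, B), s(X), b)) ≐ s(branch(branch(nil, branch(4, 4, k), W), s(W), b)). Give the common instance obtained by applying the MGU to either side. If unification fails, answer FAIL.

s(branch(branch(nil, branch(4, 4, k), branch(4, 4, k)), s(branch(4, 4, k)), b))

Decompose s/1: branch(branch(nil, B, B), s(X), b) ≐ branch(branch(nil, branch(4, 4, k), W), s(W), b).
Decompose branch/3: branch(nil, B, B) ≐ branch(nil, branch(4, 4, k), W),  s(X) ≐ s(W),  b ≐ b.
Decompose branch/3: nil ≐ nil,  B ≐ branch(4, 4, k),  B ≐ W.
Delete trivial equation nil ≐ nil.
Bind B := branch(4, 4, k); substituting into the one remaining equation that mentions B gives: branch(4, 4, k) ≐ W.
Bind W := branch(4, 4, k); substituting into the one remaining equation that mentions W gives: s(X) ≐ s(branch(4, 4, k)).
Decompose s/1: X ≐ branch(4, 4, k).
Bind X := branch(4, 4, k); no other remaining equation mentions X.
Delete trivial equation b ≐ b.
Applying the MGU to either side gives s(branch(branch(nil, branch(4, 4, k), branch(4, 4, k)), s(branch(4, 4, k)), b)).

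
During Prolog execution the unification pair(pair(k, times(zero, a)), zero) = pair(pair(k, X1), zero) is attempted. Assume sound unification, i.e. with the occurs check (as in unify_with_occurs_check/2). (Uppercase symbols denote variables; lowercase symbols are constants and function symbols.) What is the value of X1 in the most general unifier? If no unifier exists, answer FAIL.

times(zero, a)

Decompose pair/2: pair(k, times(zero, a)) = pair(k, X1),  zero = zero.
Decompose pair/2: k = k,  times(zero, a) = X1.
Delete trivial equation k = k.
Bind X1 := times(zero, a); no other remaining equation mentions X1.
Delete trivial equation zero = zero.
MGU = { X1 = times(zero, a) }, so X1 = times(zero, a).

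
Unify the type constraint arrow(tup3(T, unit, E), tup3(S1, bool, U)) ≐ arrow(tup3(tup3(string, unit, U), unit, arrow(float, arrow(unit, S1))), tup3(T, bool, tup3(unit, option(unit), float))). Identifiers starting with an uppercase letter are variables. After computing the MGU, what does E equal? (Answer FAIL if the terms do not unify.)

Decompose arrow/2: tup3(T, unit, E) ≐ tup3(tup3(string, unit, U), unit, arrow(float, arrow(unit, S1))),  tup3(S1, bool, U) ≐ tup3(T, bool, tup3(unit, option(unit), float)).
Decompose tup3/3: T ≐ tup3(string, unit, U),  unit ≐ unit,  E ≐ arrow(float, arrow(unit, S1)).
Bind T := tup3(string, unit, U); substituting into the one remaining equation that mentions T gives: tup3(S1, bool, U) ≐ tup3(tup3(string, unit, U), bool, tup3(unit, option(unit), float)).
Delete trivial equation unit ≐ unit.
Bind E := arrow(float, arrow(unit, S1)); no other remaining equation mentions E.
Decompose tup3/3: S1 ≐ tup3(string, unit, U),  bool ≐ bool,  U ≐ tup3(unit, option(unit), float).
Bind S1 := tup3(string, unit, U); no other remaining equation mentions S1. Substituting into the earlier binding gives E := arrow(float, arrow(unit, tup3(string, unit, U))).
Delete trivial equation bool ≐ bool.
Bind U := tup3(unit, option(unit), float). Substituting into the earlier bindings gives T := tup3(string, unit, tup3(unit, option(unit), float)), E := arrow(float, arrow(unit, tup3(string, unit, tup3(unit, option(unit), float)))), S1 := tup3(string, unit, tup3(unit, option(unit), float)).
MGU = { T ↦ tup3(string, unit, tup3(unit, option(unit), float)), E ↦ arrow(float, arrow(unit, tup3(string, unit, tup3(unit, option(unit), float)))), S1 ↦ tup3(string, unit, tup3(unit, option(unit), float)), U ↦ tup3(unit, option(unit), float) }, so E ↦ arrow(float, arrow(unit, tup3(string, unit, tup3(unit, option(unit), float)))).

arrow(float, arrow(unit, tup3(string, unit, tup3(unit, option(unit), float))))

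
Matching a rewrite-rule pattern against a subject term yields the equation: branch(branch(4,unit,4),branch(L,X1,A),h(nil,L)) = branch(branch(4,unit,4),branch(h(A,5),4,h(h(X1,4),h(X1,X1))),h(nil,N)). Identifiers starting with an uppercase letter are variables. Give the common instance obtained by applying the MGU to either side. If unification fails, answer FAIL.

branch(branch(4,unit,4),branch(h(h(h(4,4),h(4,4)),5),4,h(h(4,4),h(4,4))),h(nil,h(h(h(4,4),h(4,4)),5)))

Decompose branch/3: branch(4,unit,4) = branch(4,unit,4),  branch(L,X1,A) = branch(h(A,5),4,h(h(X1,4),h(X1,X1))),  h(nil,L) = h(nil,N).
Delete trivial equation branch(4,unit,4) = branch(4,unit,4).
Decompose branch/3: L = h(A,5),  X1 = 4,  A = h(h(X1,4),h(X1,X1)).
Bind L := h(A,5); substituting into the one remaining equation that mentions L gives: h(nil,h(A,5)) = h(nil,N).
Bind X1 := 4; substituting into the one remaining equation that mentions X1 gives: A = h(h(4,4),h(4,4)).
Bind A := h(h(4,4),h(4,4)); substituting into the remaining equation gives: h(nil,h(h(h(4,4),h(4,4)),5)) = h(nil,N). Substituting into the earlier binding gives L := h(h(h(4,4),h(4,4)),5).
Decompose h/2: nil = nil,  h(h(h(4,4),h(4,4)),5) = N.
Delete trivial equation nil = nil.
Bind N := h(h(h(4,4),h(4,4)),5).
Applying the MGU to either side gives branch(branch(4,unit,4),branch(h(h(h(4,4),h(4,4)),5),4,h(h(4,4),h(4,4))),h(nil,h(h(h(4,4),h(4,4)),5))).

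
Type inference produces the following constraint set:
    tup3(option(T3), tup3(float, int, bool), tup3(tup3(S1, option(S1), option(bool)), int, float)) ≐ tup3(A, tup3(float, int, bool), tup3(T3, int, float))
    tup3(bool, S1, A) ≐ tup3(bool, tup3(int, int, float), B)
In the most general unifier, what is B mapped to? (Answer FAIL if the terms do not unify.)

option(tup3(tup3(int, int, float), option(tup3(int, int, float)), option(bool)))

Decompose tup3/3: option(T3) ≐ A,  tup3(float, int, bool) ≐ tup3(float, int, bool),  tup3(tup3(S1, option(S1), option(bool)), int, float) ≐ tup3(T3, int, float).
Bind A := option(T3); substituting into the one remaining equation that mentions A gives: tup3(bool, S1, option(T3)) ≐ tup3(bool, tup3(int, int, float), B).
Delete trivial equation tup3(float, int, bool) ≐ tup3(float, int, bool).
Decompose tup3/3: tup3(S1, option(S1), option(bool)) ≐ T3,  int ≐ int,  float ≐ float.
Bind T3 := tup3(S1, option(S1), option(bool)); substituting into the one remaining equation that mentions T3 gives: tup3(bool, S1, option(tup3(S1, option(S1), option(bool)))) ≐ tup3(bool, tup3(int, int, float), B). Substituting into the earlier binding gives A := option(tup3(S1, option(S1), option(bool))).
Delete trivial equation int ≐ int.
Delete trivial equation float ≐ float.
Decompose tup3/3: bool ≐ bool,  S1 ≐ tup3(int, int, float),  option(tup3(S1, option(S1), option(bool))) ≐ B.
Delete trivial equation bool ≐ bool.
Bind S1 := tup3(int, int, float); substituting into the remaining equation gives: option(tup3(tup3(int, int, float), option(tup3(int, int, float)), option(bool))) ≐ B. Substituting into the earlier bindings gives A := option(tup3(tup3(int, int, float), option(tup3(int, int, float)), option(bool))), T3 := tup3(tup3(int, int, float), option(tup3(int, int, float)), option(bool)).
Bind B := option(tup3(tup3(int, int, float), option(tup3(int, int, float)), option(bool))).
MGU = { A ↦ option(tup3(tup3(int, int, float), option(tup3(int, int, float)), option(bool))), T3 ↦ tup3(tup3(int, int, float), option(tup3(int, int, float)), option(bool)), S1 ↦ tup3(int, int, float), B ↦ option(tup3(tup3(int, int, float), option(tup3(int, int, float)), option(bool))) }, so B ↦ option(tup3(tup3(int, int, float), option(tup3(int, int, float)), option(bool))).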